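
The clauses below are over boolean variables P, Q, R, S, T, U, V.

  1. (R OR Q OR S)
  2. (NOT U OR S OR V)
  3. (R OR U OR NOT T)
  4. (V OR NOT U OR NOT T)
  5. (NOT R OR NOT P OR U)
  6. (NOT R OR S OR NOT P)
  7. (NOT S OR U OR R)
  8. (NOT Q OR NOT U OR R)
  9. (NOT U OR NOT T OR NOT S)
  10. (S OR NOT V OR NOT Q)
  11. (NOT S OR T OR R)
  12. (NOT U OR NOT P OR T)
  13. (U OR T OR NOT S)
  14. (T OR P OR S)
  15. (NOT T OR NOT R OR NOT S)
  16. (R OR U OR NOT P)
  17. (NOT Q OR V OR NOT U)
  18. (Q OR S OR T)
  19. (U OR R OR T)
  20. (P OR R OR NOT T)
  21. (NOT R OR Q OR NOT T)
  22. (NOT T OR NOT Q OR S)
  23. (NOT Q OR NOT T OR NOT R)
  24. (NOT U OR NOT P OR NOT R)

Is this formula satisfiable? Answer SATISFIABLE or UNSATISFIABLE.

SATISFIABLE

Branch on P: take P = False.
The remaining clauses are satisfied by Q = False, R = True, S = True, T = False, U = True, V = True.
So P=F, Q=F, R=T, S=T, T=F, U=T, V=T is a satisfying assignment.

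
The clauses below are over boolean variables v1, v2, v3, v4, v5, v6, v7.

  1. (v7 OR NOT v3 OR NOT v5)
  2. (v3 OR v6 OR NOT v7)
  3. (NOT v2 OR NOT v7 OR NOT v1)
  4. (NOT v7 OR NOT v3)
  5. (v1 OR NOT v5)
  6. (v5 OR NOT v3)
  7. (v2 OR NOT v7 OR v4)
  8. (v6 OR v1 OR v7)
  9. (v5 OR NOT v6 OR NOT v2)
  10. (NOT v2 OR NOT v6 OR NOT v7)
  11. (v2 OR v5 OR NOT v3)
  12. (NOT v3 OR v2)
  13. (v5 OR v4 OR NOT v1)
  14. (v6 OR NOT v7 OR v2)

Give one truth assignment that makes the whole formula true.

v1=T  v2=T  v3=F  v4=T  v5=F  v6=F  v7=F

Pure literal: v4 appears only positively; assign v4 = True.
Try v1 = True.
Try v2 = True.
  then v7 is forced to False.
For the remaining variables, v3 = False, v5 = False, v6 = False works.
Check each clause:
  1. (NOT v3 OR v7 OR NOT v5) — NOT v5 is true.
  2. (NOT v7 OR v6 OR v3) — NOT v7 is true.
  3. (NOT v1 OR NOT v7 OR NOT v2) — NOT v7 is true.
  4. (NOT v3 OR NOT v7) — NOT v7 is true.
  5. (NOT v5 OR v1) — v1 is true.
  6. (NOT v3 OR v5) — NOT v3 is true.
  7. (NOT v7 OR v4 OR v2) — NOT v7 is true.
  8. (v1 OR v7 OR v6) — v1 is true.
  9. (v5 OR NOT v6 OR NOT v2) — NOT v6 is true.
  10. (NOT v2 OR NOT v7 OR NOT v6) — NOT v7 is true.
  11. (v5 OR NOT v3 OR v2) — v2 is true.
  12. (NOT v3 OR v2) — v2 is true.
  13. (v5 OR v4 OR NOT v1) — v4 is true.
  14. (NOT v7 OR v6 OR v2) — NOT v7 is true.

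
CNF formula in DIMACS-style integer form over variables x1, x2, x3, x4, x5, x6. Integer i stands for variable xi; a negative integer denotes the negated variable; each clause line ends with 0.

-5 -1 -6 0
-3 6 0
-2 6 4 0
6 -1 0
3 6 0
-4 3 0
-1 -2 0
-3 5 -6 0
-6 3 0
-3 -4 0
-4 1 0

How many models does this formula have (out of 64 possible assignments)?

2

Satisfying assignments:
  x1=F x2=F x3=T x4=F x5=T x6=T
  x1=F x2=T x3=T x4=F x5=T x6=T
Count: 2.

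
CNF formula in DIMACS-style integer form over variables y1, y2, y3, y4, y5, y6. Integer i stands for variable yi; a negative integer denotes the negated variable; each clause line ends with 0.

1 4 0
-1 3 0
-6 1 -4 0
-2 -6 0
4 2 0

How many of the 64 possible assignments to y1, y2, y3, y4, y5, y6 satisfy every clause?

16

Case analysis on y1 and y4:
  y1=T, y4=T: y5 free; 3 ways for (y2,y3,y6) × 2^1 = 6.
  y1=T, y4=F: remaining (y2,y3,y5,y6) ∈ {(T,T,F,F); (T,T,T,F)} — 2.
  y1=F, y4=T: forces y6=F; y2, y3, y5 free → 2^3 = 8.
  y1=F, y4=F: a clause becomes empty — 0.
Total: 6 + 2 + 8 + 0 = 16.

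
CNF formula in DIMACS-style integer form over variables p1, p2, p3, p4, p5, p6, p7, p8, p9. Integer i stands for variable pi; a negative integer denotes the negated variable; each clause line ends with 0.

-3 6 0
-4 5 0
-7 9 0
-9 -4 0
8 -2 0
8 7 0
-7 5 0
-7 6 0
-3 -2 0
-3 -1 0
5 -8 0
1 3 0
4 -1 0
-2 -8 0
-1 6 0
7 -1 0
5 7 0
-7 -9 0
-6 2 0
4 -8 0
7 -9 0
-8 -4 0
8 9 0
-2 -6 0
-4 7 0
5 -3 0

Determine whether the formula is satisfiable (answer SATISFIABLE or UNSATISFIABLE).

p7 = True:
  propagation gives p9=True; an empty clause results — contradiction.
p7 = False:
  propagation gives p8=True, p5=True, p2=False, p1=False; an empty clause results — contradiction.
Every branch closes, so no satisfying assignment exists.

UNSATISFIABLE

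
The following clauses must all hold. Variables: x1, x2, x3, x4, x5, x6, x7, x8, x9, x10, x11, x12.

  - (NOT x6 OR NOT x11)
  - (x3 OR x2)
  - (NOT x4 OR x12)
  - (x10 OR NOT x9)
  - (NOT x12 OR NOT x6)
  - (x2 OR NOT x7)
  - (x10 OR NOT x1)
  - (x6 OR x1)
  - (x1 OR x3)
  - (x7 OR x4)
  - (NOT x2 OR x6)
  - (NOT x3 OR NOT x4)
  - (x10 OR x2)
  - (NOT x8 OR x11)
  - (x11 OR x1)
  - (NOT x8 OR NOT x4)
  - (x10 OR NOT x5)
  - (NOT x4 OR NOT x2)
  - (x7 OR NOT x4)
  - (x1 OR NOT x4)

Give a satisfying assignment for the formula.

x1=1  x2=1  x3=0  x4=0  x5=0  x6=1  x7=1  x8=0  x9=0  x10=1  x11=0  x12=0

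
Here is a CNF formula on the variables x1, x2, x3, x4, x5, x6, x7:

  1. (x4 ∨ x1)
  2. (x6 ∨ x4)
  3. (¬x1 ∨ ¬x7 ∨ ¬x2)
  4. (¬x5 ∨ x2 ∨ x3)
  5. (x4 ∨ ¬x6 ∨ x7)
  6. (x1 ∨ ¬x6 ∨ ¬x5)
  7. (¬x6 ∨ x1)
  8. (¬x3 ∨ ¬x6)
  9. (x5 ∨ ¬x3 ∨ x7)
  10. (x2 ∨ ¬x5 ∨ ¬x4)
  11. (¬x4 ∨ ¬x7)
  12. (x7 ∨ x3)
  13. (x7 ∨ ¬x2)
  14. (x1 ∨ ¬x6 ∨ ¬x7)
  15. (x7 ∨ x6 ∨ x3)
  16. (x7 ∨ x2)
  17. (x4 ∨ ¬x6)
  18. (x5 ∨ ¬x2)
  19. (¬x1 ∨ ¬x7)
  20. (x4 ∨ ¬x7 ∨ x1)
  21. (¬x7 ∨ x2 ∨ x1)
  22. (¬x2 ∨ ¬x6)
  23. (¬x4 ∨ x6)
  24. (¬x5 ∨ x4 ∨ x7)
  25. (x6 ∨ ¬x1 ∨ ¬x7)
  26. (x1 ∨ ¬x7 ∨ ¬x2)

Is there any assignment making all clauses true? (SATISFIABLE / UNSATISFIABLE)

UNSATISFIABLE

x7 = True:
  propagation gives x4=False, x1=True; an empty clause results — contradiction.
x7 = False:
  propagation gives x3=True, x6=False, x4=True; an empty clause results — contradiction.
Every branch closes, so no satisfying assignment exists.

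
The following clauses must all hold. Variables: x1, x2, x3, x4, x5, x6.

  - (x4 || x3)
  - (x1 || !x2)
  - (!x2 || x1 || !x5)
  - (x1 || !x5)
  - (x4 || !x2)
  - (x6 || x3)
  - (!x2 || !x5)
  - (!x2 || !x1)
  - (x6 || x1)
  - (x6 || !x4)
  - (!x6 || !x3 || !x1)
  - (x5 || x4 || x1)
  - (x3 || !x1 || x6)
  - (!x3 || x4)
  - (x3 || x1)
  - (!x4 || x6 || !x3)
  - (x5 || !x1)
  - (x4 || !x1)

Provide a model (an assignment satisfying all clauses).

Pure literal: x2 appears only negated; assign x2 = False.
Branch on x1: take x1 = True.
  then x5 is forced to True.
  then x4 is forced to True.
  then x6 is forced to True.
  then x3 is forced to False.

x1=True, x2=False, x3=False, x4=True, x5=True, x6=True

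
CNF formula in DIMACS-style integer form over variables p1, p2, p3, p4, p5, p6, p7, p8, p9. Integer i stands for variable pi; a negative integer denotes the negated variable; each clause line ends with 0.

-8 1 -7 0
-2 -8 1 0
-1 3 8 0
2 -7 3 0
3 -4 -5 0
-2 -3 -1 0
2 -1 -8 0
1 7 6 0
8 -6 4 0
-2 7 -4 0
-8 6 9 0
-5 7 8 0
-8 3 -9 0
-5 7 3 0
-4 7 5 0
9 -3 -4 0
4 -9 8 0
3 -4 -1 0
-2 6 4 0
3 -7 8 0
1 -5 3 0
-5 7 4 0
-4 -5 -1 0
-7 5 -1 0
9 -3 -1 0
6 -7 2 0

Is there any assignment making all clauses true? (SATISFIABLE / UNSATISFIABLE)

Set p1 = False and propagate.
Branch on p2: take p2 = True.
  then p8 is forced to False.
Branch on p3: take p3 = True.
The remaining clauses are satisfied by p4 = True, p5 = False, p6 = True, p7 = True, p9 = True.
Every clause has at least one true literal under this assignment.
So p1 = False, p2 = True, p3 = True, p4 = True, p5 = False, p6 = True, p7 = True, p8 = False, p9 = True is a satisfying assignment.

SATISFIABLE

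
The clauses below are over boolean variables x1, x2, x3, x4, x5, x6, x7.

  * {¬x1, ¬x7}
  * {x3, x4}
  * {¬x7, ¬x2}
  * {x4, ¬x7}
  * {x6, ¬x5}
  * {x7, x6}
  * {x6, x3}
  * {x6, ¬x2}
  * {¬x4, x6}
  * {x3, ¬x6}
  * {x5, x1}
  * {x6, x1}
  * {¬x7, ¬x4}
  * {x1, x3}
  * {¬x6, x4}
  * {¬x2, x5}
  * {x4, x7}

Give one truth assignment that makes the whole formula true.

Pure literal: x2 appears only negated; assign x2 = False.
Pure literal: x3 appears only positively; assign x3 = True.
Set x1 = True and propagate.
  then x7 is forced to False.
  then x6 is forced to True.
  then x4 is forced to True.
x5 is now unconstrained; take x5 = False.
Check each clause:
  1. {¬x1, ¬x7} — ¬x7 is true.
  2. {x4, x3} — x3 is true.
  3. {¬x7, ¬x2} — ¬x7 is true.
  4. {x4, ¬x7} — ¬x7 is true.
  5. {x6, ¬x5} — ¬x5 is true.
  6. {x6, x7} — x6 is true.
  7. {x3, x6} — x3 is true.
  8. {x6, ¬x2} — x6 is true.
  9. {x6, ¬x4} — x6 is true.
  10. {¬x6, x3} — x3 is true.
  11. {x5, x1} — x1 is true.
  12. {x6, x1} — x1 is true.
  13. {¬x4, ¬x7} — ¬x7 is true.
  14. {x1, x3} — x1 is true.
  15. {¬x6, x4} — x4 is true.
  16. {¬x2, x5} — ¬x2 is true.
  17. {x7, x4} — x4 is true.

x1 = True  x2 = False  x3 = True  x4 = True  x5 = False  x6 = True  x7 = False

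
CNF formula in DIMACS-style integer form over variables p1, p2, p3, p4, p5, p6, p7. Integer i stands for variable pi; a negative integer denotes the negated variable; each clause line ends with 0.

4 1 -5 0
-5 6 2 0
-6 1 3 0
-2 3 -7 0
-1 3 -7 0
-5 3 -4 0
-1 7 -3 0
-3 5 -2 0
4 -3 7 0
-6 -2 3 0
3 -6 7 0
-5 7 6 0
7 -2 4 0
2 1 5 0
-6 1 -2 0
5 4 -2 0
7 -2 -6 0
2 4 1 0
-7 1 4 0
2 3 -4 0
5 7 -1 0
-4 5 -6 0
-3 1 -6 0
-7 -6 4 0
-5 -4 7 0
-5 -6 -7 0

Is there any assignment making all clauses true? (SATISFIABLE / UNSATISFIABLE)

Branch on p1: take p1 = True.
Try p2 = False.
For the remaining variables, p3 = True, p4 = True, p5 = False, p6 = False, p7 = True works.
So p1=T  p2=F  p3=T  p4=T  p5=F  p6=F  p7=T is a satisfying assignment.

SATISFIABLE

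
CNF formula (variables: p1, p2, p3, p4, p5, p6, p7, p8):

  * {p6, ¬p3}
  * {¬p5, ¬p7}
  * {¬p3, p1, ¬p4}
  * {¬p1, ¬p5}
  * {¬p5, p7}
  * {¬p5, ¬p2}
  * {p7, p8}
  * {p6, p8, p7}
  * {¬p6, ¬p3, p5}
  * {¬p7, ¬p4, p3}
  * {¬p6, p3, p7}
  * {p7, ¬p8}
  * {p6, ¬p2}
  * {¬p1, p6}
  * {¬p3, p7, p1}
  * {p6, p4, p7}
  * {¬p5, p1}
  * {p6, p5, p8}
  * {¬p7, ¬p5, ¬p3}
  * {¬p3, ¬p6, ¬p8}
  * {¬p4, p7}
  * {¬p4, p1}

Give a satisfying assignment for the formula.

p1 = True, p2 = True, p3 = False, p4 = False, p5 = False, p6 = True, p7 = True, p8 = False

Branch on p1: take p1 = True.
  then p5 is forced to False.
  then p6 is forced to True.
  then p3 is forced to False.
  then p7 is forced to True.
  then p4 is forced to False.
p2, p8 are now unconstrained; take p2 = True, p8 = False.
Every clause has at least one true literal under this assignment.
Check each clause:
  1. {p6, ¬p3} — ¬p3 is true.
  2. {¬p5, ¬p7} — ¬p5 is true.
  3. {p1, ¬p3, ¬p4} — p1 is true.
  4. {¬p5, ¬p1} — ¬p5 is true.
  5. {¬p5, p7} — ¬p5 is true.
  6. {¬p5, ¬p2} — ¬p5 is true.
  7. {p8, p7} — p7 is true.
  8. {p8, p7, p6} — p6 is true.
  9. {¬p3, ¬p6, p5} — ¬p3 is true.
  10. {p3, ¬p4, ¬p7} — ¬p4 is true.
  11. {p7, p3, ¬p6} — p7 is true.
  12. {¬p8, p7} — ¬p8 is true.
  13. {p6, ¬p2} — p6 is true.
  14. {p6, ¬p1} — p6 is true.
  15. {¬p3, p7, p1} — p1 is true.
  16. {p7, p4, p6} — p6 is true.
  17. {¬p5, p1} — p1 is true.
  18. {p6, p8, p5} — p6 is true.
  19. {¬p7, ¬p5, ¬p3} — ¬p5 is true.
  20. {¬p6, ¬p8, ¬p3} — ¬p8 is true.
  21. {p7, ¬p4} — ¬p4 is true.
  22. {¬p4, p1} — p1 is true.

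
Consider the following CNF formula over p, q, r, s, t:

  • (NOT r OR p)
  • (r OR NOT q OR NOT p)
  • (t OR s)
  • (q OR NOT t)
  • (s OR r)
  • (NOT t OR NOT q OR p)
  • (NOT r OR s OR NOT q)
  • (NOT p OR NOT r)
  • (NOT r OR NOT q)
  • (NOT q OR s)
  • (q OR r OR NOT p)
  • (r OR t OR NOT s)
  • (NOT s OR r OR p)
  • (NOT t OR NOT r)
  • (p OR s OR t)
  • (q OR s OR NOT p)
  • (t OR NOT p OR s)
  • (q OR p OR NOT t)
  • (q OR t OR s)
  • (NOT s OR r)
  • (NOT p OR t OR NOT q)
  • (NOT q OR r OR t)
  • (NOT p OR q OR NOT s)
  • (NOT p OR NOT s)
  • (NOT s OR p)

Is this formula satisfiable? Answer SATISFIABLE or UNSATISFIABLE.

UNSATISFIABLE

p = True:
  propagation gives r=False, q=False; an empty clause results — contradiction.
p = False:
  propagation gives r=False, s=True; an empty clause results — contradiction.
Every branch closes, so no satisfying assignment exists.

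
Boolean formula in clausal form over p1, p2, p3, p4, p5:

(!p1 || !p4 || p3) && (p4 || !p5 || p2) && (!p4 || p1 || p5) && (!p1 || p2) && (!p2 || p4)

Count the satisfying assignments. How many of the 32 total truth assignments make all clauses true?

Split on p4, then p1.
  p4=1, p1=1: remaining (p2,p3,p5) ∈ {(1,1,0); (1,1,1)} — 2.
  p4=1, p1=0: remaining (p2,p3,p5) ∈ {(0,0,1); (0,1,1); (1,0,1); (1,1,1)} — 4.
  p4=0, p1=1: a clause becomes empty — 0.
  p4=0, p1=0: remaining (p2,p3,p5) ∈ {(0,0,0); (0,1,0)} — 2.
Total: 2 + 4 + 0 + 2 = 8.

8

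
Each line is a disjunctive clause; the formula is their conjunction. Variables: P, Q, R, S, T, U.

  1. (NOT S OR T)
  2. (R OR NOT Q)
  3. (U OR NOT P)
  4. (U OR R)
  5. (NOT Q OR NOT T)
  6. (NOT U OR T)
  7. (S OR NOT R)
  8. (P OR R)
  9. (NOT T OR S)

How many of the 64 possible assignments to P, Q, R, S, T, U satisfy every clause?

The models are:
  P=0 Q=0 R=1 S=1 T=1 U=0
  P=0 Q=0 R=1 S=1 T=1 U=1
  P=1 Q=0 R=0 S=1 T=1 U=1
  P=1 Q=0 R=1 S=1 T=1 U=1
That's 4 in total.

4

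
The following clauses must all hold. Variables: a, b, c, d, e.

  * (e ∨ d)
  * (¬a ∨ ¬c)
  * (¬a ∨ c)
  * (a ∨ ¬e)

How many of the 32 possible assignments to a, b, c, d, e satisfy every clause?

Satisfying assignments:
  a=F b=F c=F d=T e=F
  a=F b=F c=T d=T e=F
  a=F b=T c=F d=T e=F
  a=F b=T c=T d=T e=F
That's 4 in total.

4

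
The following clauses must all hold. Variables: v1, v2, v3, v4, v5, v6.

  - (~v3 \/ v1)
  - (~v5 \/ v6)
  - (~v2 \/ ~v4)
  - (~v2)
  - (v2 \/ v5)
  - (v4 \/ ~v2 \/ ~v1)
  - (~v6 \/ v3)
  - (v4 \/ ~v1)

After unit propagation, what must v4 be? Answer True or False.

(~v2) stands alone — v2 = False.
From (v5 \/ v2) and v2 = False: v5 = True.
(v6 \/ ~v5): since v5 = True, the clause reduces to (v6). v6 = True.
In (~v6 \/ v3), ~v6 is now false; v3 must hold, so v3 = True.
(~v3 \/ v1): since v3 = True, the clause reduces to (v1). v1 = True.
(~v1 \/ v4) with v1 = True leaves only v4, so v4 = True.

True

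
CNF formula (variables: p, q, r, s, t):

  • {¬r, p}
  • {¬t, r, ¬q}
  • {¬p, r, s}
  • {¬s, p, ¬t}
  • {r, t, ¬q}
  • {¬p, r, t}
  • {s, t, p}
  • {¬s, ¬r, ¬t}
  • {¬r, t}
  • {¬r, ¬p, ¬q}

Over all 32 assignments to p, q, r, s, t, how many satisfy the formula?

Satisfying assignments:
  p=0 q=0 r=0 s=0 t=1
  p=0 q=0 r=0 s=1 t=0
  p=1 q=0 r=0 s=1 t=1
  p=1 q=0 r=1 s=0 t=1
That's 4 in total.

4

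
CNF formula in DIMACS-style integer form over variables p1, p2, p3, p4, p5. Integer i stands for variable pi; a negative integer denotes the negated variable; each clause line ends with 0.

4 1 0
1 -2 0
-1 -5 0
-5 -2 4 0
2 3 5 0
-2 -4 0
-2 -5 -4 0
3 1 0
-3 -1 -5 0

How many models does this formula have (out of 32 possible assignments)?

6

Satisfying assignments:
  p1=0 p2=0 p3=1 p4=1 p5=0
  p1=0 p2=0 p3=1 p4=1 p5=1
  p1=1 p2=0 p3=1 p4=0 p5=0
  p1=1 p2=0 p3=1 p4=1 p5=0
  p1=1 p2=1 p3=0 p4=0 p5=0
  p1=1 p2=1 p3=1 p4=0 p5=0
Count: 6.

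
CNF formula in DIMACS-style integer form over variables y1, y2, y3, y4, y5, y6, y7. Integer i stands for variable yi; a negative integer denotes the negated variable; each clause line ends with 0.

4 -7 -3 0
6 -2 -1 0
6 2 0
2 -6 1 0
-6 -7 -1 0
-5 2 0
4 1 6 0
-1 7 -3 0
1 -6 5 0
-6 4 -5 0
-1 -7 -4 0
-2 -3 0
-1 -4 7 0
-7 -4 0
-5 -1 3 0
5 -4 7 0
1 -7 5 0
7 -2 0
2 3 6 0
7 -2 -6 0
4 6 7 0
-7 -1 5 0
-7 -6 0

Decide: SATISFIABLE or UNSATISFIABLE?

SATISFIABLE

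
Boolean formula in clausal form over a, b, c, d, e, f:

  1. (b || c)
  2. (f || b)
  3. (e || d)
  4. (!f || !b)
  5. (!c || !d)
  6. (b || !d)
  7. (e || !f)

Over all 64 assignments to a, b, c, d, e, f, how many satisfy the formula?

Split on b, then d.
  b=1, d=1: remaining (a,c,e,f) ∈ {(0,0,0,0); (0,0,1,0); (1,0,0,0); (1,0,1,0)} — 4.
  b=1, d=0: remaining (a,c,e,f) ∈ {(0,0,1,0); (0,1,1,0); (1,0,1,0); (1,1,1,0)} — 4.
  b=0, d=1: a clause becomes empty — 0.
  b=0, d=0: remaining (a,c,e,f) ∈ {(0,1,1,1); (1,1,1,1)} — 2.
Total: 4 + 4 + 0 + 2 = 10.

10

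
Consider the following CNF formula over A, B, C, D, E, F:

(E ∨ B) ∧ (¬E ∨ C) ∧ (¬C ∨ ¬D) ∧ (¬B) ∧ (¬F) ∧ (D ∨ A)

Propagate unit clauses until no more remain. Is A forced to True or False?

Unit clause (¬B) sets B = False.
(E ∨ B) with B = False leaves only E, so E = True.
From (¬E ∨ C) and E = True: C = True.
From (¬C ∨ ¬D) and C = True: D = False.
Unit clause (¬F) sets F = False.
In (D ∨ A), D is now false; A must hold, so A = True.

True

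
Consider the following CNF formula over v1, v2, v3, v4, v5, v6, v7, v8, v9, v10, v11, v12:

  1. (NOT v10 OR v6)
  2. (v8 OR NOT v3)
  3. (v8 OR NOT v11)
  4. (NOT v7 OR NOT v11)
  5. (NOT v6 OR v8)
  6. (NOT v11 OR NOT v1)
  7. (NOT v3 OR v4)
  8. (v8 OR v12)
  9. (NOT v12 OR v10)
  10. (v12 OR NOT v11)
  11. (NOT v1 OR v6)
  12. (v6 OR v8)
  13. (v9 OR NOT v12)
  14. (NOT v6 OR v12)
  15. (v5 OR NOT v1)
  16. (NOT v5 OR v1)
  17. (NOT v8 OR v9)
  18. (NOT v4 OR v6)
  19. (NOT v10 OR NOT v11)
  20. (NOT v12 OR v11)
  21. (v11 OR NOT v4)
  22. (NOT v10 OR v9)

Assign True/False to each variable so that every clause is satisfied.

v1=False  v2=False  v3=False  v4=False  v5=False  v6=False  v7=False  v8=True  v9=True  v10=False  v11=False  v12=False

Check each clause:
  1. (NOT v10 OR v6) — NOT v10 is true.
  2. (v8 OR NOT v3) — v8 is true.
  3. (v8 OR NOT v11) — v8 is true.
  4. (NOT v11 OR NOT v7) — NOT v7 is true.
  5. (NOT v6 OR v8) — v8 is true.
  6. (NOT v11 OR NOT v1) — NOT v11 is true.
  7. (v4 OR NOT v3) — NOT v3 is true.
  8. (v8 OR v12) — v8 is true.
  9. (NOT v12 OR v10) — NOT v12 is true.
  10. (NOT v11 OR v12) — NOT v11 is true.
  11. (v6 OR NOT v1) — NOT v1 is true.
  12. (v8 OR v6) — v8 is true.
  13. (v9 OR NOT v12) — v9 is true.
  14. (NOT v6 OR v12) — NOT v6 is true.
  15. (NOT v1 OR v5) — NOT v1 is true.
  16. (v1 OR NOT v5) — NOT v5 is true.
  17. (v9 OR NOT v8) — v9 is true.
  18. (NOT v4 OR v6) — NOT v4 is true.
  19. (NOT v10 OR NOT v11) — NOT v11 is true.
  20. (NOT v12 OR v11) — NOT v12 is true.
  21. (v11 OR NOT v4) — NOT v4 is true.
  22. (v9 OR NOT v10) — v9 is true.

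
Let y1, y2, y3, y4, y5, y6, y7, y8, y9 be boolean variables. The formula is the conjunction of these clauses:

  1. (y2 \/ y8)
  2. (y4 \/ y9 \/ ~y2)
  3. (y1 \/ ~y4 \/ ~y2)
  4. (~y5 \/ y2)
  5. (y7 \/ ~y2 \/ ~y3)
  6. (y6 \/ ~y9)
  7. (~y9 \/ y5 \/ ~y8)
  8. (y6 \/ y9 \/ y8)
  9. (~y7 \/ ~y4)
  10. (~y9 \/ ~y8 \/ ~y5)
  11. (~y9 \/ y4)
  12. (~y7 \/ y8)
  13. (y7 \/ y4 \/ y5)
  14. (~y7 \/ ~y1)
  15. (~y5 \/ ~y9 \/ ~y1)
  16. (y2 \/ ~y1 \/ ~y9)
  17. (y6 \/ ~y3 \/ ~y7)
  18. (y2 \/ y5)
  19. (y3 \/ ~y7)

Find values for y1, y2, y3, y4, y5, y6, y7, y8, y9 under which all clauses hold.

y1=T, y2=T, y3=F, y4=T, y5=F, y6=T, y7=F, y8=F, y9=F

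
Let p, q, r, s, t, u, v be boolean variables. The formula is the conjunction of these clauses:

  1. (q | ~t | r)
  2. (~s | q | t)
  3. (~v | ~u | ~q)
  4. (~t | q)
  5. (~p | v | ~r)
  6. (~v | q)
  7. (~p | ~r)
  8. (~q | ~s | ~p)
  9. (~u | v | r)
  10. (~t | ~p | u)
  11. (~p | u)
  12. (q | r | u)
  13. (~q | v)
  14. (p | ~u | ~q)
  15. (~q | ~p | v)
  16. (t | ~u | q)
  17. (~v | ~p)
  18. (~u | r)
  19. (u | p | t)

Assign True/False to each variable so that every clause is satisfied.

p=False, q=True, r=True, s=True, t=True, u=False, v=True

Set p = False and propagate.
Set q = True and propagate.
  then v is forced to True.
  then u is forced to False.
  then t is forced to True.
r, s are now unconstrained; take r = True, s = True.
Every clause has at least one true literal under this assignment.
Check each clause:
  1. (r | ~t | q) — r is true.
  2. (t | q | ~s) — q is true.
  3. (~v | ~q | ~u) — ~u is true.
  4. (q | ~t) — q is true.
  5. (v | ~r | ~p) — ~p is true.
  6. (q | ~v) — q is true.
  7. (~r | ~p) — ~p is true.
  8. (~q | ~p | ~s) — ~p is true.
  9. (r | v | ~u) — ~u is true.
  10. (~p | ~t | u) — ~p is true.
  11. (u | ~p) — ~p is true.
  12. (r | u | q) — q is true.
  13. (~q | v) — v is true.
  14. (~q | p | ~u) — ~u is true.
  15. (~q | v | ~p) — ~p is true.
  16. (~u | t | q) — ~u is true.
  17. (~p | ~v) — ~p is true.
  18. (r | ~u) — ~u is true.
  19. (u | t | p) — t is true.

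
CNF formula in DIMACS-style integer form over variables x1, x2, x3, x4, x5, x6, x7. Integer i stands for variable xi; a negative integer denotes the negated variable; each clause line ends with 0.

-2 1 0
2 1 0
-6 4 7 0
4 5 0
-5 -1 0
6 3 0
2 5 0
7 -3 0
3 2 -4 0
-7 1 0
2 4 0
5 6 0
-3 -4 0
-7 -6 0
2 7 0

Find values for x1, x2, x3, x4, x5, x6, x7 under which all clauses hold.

x1=T  x2=T  x3=F  x4=T  x5=F  x6=T  x7=F

Check each clause:
  1. (~x2 \/ x1) — x1 is true.
  2. (x1 \/ x2) — x1 is true.
  3. (x7 \/ ~x6 \/ x4) — x4 is true.
  4. (x5 \/ x4) — x4 is true.
  5. (~x5 \/ ~x1) — ~x5 is true.
  6. (x6 \/ x3) — x6 is true.
  7. (x2 \/ x5) — x2 is true.
  8. (x7 \/ ~x3) — ~x3 is true.
  9. (x2 \/ x3 \/ ~x4) — x2 is true.
  10. (~x7 \/ x1) — ~x7 is true.
  11. (x4 \/ x2) — x2 is true.
  12. (x5 \/ x6) — x6 is true.
  13. (~x4 \/ ~x3) — ~x3 is true.
  14. (~x6 \/ ~x7) — ~x7 is true.
  15. (x2 \/ x7) — x2 is true.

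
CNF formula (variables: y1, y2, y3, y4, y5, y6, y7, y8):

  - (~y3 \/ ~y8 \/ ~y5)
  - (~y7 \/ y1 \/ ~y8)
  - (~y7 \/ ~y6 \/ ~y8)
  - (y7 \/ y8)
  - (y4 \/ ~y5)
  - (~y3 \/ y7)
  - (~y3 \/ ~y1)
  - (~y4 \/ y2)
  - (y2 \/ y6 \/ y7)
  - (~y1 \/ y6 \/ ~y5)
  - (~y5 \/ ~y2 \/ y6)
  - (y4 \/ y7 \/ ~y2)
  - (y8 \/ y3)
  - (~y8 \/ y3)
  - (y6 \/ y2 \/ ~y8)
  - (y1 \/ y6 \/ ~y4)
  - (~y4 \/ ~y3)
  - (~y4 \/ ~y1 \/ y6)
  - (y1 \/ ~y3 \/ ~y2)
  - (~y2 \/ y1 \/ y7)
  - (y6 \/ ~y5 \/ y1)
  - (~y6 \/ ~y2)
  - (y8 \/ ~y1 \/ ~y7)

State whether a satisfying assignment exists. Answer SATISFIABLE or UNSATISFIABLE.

SATISFIABLE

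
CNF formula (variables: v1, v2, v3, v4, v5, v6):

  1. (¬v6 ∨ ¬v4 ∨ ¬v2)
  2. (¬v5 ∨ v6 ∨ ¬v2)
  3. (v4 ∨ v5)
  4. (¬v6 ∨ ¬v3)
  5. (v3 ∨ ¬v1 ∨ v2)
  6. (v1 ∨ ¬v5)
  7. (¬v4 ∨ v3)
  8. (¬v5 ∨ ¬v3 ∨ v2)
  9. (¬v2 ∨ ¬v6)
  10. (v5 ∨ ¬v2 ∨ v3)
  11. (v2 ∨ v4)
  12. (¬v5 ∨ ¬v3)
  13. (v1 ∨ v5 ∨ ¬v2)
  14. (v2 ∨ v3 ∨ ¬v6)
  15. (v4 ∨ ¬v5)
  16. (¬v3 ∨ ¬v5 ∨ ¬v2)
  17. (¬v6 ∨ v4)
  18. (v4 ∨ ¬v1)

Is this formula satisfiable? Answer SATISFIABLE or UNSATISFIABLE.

SATISFIABLE

Branch on v1: take v1 = True.
  then v4 is forced to True.
  then v3 is forced to True.
  then v6 is forced to False.
  then v5 is forced to False.
v2 is now unconstrained; take v2 = True.
So v1=True, v2=True, v3=True, v4=True, v5=False, v6=False is a satisfying assignment.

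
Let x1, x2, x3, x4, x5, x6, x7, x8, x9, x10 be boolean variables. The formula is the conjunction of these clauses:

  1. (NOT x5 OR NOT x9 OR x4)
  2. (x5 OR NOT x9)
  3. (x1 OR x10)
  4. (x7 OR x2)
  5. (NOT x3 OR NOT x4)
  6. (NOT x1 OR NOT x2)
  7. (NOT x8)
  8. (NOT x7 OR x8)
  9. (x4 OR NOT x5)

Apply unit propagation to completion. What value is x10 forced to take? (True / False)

True

(NOT x8) is a unit clause: x8 = False.
In (NOT x7 OR x8), x8 is now false; NOT x7 must hold, so x7 = False.
(x7 OR x2) with x7 = False leaves only x2, so x2 = True.
In (NOT x2 OR NOT x1), NOT x2 is now false; NOT x1 must hold, so x1 = False.
In (x10 OR x1), x1 is now false; x10 must hold, so x10 = True.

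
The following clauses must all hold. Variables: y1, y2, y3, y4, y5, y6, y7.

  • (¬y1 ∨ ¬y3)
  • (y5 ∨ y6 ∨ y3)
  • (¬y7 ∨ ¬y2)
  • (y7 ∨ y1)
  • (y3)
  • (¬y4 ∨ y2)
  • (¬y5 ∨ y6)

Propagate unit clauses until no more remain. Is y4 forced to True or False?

(y3) stands alone — y3 = True.
In (¬y3 ∨ ¬y1), ¬y3 is now false; ¬y1 must hold, so y1 = False.
In (y7 ∨ y1), y1 is now false; y7 must hold, so y7 = True.
From (¬y2 ∨ ¬y7) and y7 = True: y2 = False.
In (¬y4 ∨ y2), y2 is now false; ¬y4 must hold, so y4 = False.

False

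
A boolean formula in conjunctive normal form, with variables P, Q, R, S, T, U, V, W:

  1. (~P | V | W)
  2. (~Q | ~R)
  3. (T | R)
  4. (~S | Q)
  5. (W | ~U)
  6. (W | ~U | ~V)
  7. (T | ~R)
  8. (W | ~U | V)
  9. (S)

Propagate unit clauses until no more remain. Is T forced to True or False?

True

(S) is a unit clause: S = True.
From (Q | ~S) and S = True: Q = True.
From (~R | ~Q) and Q = True: R = False.
(T | R): since R = False, the clause reduces to (T). T = True.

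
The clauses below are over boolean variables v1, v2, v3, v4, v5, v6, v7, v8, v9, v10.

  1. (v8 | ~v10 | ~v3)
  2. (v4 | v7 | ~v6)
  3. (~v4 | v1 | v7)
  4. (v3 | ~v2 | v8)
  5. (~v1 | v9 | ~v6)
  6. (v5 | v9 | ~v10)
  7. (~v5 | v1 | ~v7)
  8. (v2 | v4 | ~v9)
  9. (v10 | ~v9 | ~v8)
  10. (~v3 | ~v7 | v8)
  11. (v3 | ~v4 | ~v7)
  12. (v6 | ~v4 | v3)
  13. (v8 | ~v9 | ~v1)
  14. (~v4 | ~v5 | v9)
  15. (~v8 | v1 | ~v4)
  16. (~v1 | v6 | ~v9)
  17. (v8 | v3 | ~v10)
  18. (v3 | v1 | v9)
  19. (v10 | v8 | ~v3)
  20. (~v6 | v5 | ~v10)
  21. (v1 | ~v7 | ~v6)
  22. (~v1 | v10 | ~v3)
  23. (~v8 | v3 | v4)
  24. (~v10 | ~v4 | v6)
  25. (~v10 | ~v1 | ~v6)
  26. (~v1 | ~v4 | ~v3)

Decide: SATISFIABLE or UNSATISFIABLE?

Branch on v1: take v1 = False.
Set v2 = True and propagate.
Set v3 = True and propagate.
The remaining clauses are satisfied by v4 = False, v5 = False, v6 = False, v7 = False, v8 = True, v9 = True, v10 = True.
Every clause has at least one true literal under this assignment.
So v1=F, v2=T, v3=T, v4=F, v5=F, v6=F, v7=F, v8=T, v9=T, v10=T is a satisfying assignment.

SATISFIABLE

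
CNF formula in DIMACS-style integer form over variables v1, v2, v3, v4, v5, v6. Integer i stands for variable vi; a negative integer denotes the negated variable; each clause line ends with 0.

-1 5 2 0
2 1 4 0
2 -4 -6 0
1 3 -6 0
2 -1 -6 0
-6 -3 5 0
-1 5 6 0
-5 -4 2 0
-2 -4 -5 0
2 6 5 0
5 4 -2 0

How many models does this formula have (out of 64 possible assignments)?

12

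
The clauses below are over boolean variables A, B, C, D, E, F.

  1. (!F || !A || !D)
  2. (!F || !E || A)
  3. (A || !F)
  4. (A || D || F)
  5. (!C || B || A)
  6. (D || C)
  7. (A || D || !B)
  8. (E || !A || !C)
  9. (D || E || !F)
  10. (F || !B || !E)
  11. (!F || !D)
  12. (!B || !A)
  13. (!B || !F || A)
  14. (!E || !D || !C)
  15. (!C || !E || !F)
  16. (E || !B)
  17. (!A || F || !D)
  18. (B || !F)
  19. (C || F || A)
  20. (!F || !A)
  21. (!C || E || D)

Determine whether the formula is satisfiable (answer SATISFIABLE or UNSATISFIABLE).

Set A = True and propagate.
  then B is forced to False.
  then F is forced to False.
  then D is forced to False.
  then C is forced to True.
  then E is forced to True.
Every clause has at least one true literal under this assignment.
So A=True, B=False, C=True, D=False, E=True, F=False is a satisfying assignment.

SATISFIABLE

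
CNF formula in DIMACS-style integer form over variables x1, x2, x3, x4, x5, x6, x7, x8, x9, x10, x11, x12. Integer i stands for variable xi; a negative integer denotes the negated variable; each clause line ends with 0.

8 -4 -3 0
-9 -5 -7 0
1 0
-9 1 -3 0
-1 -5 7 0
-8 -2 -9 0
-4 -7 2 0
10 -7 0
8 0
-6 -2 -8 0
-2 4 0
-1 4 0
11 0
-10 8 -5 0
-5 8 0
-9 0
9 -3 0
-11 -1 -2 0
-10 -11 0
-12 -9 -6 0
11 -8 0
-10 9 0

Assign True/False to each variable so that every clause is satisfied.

(x1) is a unit clause, so x1 = True.
The clause (x8) is unit: x8 must be True.
(x4) is a unit clause, so x4 = True.
The clause (x11) is unit: x11 must be True.
The clause (~x9) is unit: x9 must be False.
Unit propagation: (~x3) forces x3 = False.
Unit propagation: (~x2) forces x2 = False.
(~x7) is a unit clause, so x7 = False.
The clause (~x5) is unit: x5 must be False.
Unit propagation: (~x10) forces x10 = False.
x6, x12 are now unconstrained; take x6 = True, x12 = True.

x1 = 1, x2 = 0, x3 = 0, x4 = 1, x5 = 0, x6 = 1, x7 = 0, x8 = 1, x9 = 0, x10 = 0, x11 = 1, x12 = 1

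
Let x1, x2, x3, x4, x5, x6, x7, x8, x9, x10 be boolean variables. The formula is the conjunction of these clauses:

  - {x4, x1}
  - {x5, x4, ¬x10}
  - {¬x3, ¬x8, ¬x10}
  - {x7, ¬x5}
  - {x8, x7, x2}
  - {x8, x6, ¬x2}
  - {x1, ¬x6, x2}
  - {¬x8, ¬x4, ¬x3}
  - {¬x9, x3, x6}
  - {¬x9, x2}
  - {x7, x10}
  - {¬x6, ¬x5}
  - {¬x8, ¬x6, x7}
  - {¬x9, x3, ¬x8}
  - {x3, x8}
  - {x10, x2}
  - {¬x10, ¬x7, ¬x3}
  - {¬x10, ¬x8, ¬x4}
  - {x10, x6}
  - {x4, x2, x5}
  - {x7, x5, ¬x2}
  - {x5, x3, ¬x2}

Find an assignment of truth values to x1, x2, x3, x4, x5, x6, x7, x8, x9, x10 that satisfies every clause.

x1=T, x2=F, x3=F, x4=F, x5=T, x6=F, x7=T, x8=T, x9=F, x10=T

Check each clause:
  1. {x1, x4} — x1 is true.
  2. {x4, x5, ¬x10} — x5 is true.
  3. {¬x8, ¬x10, ¬x3} — ¬x3 is true.
  4. {¬x5, x7} — x7 is true.
  5. {x7, x8, x2} — x8 is true.
  6. {x6, ¬x2, x8} — x8 is true.
  7. {x2, ¬x6, x1} — x1 is true.
  8. {¬x8, ¬x3, ¬x4} — ¬x4 is true.
  9. {x6, ¬x9, x3} — ¬x9 is true.
  10. {x2, ¬x9} — ¬x9 is true.
  11. {x10, x7} — x10 is true.
  12. {¬x5, ¬x6} — ¬x6 is true.
  13. {x7, ¬x8, ¬x6} — ¬x6 is true.
  14. {¬x8, ¬x9, x3} — ¬x9 is true.
  15. {x3, x8} — x8 is true.
  16. {x2, x10} — x10 is true.
  17. {¬x3, ¬x10, ¬x7} — ¬x3 is true.
  18. {¬x8, ¬x10, ¬x4} — ¬x4 is true.
  19. {x10, x6} — x10 is true.
  20. {x2, x4, x5} — x5 is true.
  21. {¬x2, x7, x5} — x5 is true.
  22. {x3, ¬x2, x5} — x5 is true.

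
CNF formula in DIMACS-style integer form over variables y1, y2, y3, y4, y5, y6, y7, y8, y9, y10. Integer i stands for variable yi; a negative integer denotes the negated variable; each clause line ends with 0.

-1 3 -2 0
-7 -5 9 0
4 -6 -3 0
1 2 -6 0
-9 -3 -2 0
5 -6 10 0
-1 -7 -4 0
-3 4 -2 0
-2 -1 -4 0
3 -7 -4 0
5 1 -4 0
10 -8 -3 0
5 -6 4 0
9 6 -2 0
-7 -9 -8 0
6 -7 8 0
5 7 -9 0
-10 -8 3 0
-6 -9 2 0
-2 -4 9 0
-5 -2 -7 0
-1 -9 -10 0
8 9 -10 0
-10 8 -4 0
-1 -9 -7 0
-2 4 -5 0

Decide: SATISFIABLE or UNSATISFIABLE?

Try y1 = True.
Set y2 = False and propagate.
Branch on y3: take y3 = True.
For the remaining variables, y4 = True, y5 = True, y6 = False, y7 = False, y8 = False, y9 = False, y10 = False works.
So y1 = T, y2 = F, y3 = T, y4 = T, y5 = T, y6 = F, y7 = F, y8 = F, y9 = F, y10 = F is a satisfying assignment.

SATISFIABLE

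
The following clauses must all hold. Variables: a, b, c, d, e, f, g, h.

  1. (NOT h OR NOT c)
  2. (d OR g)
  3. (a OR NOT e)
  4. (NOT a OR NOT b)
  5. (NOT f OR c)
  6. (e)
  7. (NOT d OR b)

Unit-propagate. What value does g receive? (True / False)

True

(e) stands alone — e = True.
From (NOT e OR a) and e = True: a = True.
(NOT b OR NOT a) with a = True leaves only NOT b, so b = False.
(b OR NOT d): since b = False, the clause reduces to (NOT d). d = False.
From (d OR g) and d = False: g = True.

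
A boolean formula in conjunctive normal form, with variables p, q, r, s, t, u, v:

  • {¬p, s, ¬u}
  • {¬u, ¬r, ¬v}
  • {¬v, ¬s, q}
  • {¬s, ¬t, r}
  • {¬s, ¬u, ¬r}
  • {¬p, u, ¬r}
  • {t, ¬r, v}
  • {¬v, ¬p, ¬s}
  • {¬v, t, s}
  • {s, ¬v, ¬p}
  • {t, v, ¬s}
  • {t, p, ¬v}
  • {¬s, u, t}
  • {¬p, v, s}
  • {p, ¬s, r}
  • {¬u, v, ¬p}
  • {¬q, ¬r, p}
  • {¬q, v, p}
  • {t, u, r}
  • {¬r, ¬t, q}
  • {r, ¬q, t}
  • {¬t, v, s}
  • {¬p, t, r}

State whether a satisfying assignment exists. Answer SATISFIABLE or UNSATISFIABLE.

SATISFIABLE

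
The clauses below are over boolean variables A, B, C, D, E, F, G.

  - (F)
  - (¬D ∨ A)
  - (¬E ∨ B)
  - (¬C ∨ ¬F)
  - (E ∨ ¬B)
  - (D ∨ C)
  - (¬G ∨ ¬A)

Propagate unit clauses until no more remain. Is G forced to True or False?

False

(F) stands alone — F = True.
(¬C ∨ ¬F): since F = True, the clause reduces to (¬C). C = False.
In (C ∨ D), C is now false; D must hold, so D = True.
In (A ∨ ¬D), ¬D is now false; A must hold, so A = True.
From (¬A ∨ ¬G) and A = True: G = False.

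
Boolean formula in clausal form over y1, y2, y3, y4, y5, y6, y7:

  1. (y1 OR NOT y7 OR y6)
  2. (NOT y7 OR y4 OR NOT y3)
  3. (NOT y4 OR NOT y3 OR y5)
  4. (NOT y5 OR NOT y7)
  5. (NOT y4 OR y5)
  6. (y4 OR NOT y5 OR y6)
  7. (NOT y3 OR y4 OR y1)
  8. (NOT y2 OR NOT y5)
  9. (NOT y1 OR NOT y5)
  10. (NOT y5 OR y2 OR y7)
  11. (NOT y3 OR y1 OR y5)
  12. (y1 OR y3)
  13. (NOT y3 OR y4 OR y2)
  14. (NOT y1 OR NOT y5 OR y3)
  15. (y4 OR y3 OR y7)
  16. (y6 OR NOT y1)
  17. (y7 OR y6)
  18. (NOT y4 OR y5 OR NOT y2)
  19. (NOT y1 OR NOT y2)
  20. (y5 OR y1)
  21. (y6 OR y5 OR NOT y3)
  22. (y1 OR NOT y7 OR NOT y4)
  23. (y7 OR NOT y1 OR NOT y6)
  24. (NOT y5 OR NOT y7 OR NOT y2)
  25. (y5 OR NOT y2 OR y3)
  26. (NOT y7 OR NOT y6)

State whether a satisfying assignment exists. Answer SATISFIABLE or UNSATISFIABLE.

UNSATISFIABLE

y5 = True:
  propagation gives y7=False, y2=False; an empty clause results — contradiction.
y5 = False:
  propagation gives y4=False, y1=True, y6=True, y2=False; an empty clause results — contradiction.
Every branch closes, so no satisfying assignment exists.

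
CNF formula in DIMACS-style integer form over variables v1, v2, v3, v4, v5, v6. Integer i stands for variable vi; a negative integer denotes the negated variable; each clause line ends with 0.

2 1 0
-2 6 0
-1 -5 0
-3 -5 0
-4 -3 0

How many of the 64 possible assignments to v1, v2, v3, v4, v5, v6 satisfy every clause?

14

Split on v1, then v2.
  v1=1, v2=1: remaining (v3,v4,v5,v6) ∈ {(0,0,0,1); (0,1,0,1); (1,0,0,1)} — 3.
  v1=1, v2=0: v6 free; 3 ways for (v3,v4,v5) × 2^1 = 6.
  v1=0, v2=1: 5 of the 16 assignments to (v3,v4,v5,v6) work.
  v1=0, v2=0: a clause becomes empty — 0.
Total: 3 + 6 + 5 + 0 = 14.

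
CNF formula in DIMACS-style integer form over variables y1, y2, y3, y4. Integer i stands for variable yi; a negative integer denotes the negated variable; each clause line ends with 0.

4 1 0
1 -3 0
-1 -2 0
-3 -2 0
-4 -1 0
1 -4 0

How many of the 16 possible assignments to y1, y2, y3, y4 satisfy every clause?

2

The models are:
  y1=1 y2=0 y3=0 y4=0
  y1=1 y2=0 y3=1 y4=0
That's 2 in total.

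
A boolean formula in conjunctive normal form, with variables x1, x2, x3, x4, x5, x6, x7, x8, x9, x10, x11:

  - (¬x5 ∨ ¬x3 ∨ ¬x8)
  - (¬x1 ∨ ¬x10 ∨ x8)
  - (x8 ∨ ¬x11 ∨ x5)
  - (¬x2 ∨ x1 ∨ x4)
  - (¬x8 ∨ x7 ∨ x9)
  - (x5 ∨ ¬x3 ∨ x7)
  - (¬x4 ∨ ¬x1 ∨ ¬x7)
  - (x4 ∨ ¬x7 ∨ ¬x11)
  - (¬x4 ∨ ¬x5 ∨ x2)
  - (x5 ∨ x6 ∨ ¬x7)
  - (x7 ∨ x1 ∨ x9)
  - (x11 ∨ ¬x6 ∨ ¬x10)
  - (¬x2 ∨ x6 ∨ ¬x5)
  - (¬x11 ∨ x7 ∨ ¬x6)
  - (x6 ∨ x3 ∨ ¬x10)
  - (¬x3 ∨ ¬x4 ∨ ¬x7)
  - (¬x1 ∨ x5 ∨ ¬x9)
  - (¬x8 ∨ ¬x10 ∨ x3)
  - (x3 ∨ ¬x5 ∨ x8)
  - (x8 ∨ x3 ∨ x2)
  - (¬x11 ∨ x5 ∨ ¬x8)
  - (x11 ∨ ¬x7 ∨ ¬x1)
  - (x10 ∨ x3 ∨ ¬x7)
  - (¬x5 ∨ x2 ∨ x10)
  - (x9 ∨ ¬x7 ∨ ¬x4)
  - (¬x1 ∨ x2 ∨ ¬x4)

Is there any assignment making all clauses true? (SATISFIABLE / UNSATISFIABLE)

SATISFIABLE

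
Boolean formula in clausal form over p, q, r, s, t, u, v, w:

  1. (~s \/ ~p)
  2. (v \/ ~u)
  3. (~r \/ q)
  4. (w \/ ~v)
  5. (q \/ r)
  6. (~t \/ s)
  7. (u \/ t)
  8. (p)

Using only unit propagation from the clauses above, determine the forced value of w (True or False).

(p) is a unit clause: p = True.
(~s \/ ~p) with p = True leaves only ~s, so s = False.
In (~t \/ s), s is now false; ~t must hold, so t = False.
In (t \/ u), t is now false; u must hold, so u = True.
From (v \/ ~u) and u = True: v = True.
From (~v \/ w) and v = True: w = True.

True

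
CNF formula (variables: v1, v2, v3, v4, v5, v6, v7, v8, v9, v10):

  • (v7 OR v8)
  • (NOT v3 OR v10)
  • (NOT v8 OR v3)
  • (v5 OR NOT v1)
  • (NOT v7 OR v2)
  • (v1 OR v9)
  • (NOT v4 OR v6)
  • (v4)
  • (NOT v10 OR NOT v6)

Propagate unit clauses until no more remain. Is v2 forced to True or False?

True

(v4) stands alone — v4 = True.
(NOT v4 OR v6) with v4 = True leaves only v6, so v6 = True.
(NOT v6 OR NOT v10) with v6 = True leaves only NOT v10, so v10 = False.
(v10 OR NOT v3): since v10 = False, the clause reduces to (NOT v3). v3 = False.
In (NOT v8 OR v3), v3 is now false; NOT v8 must hold, so v8 = False.
(v7 OR v8): since v8 = False, the clause reduces to (v7). v7 = True.
In (v2 OR NOT v7), NOT v7 is now false; v2 must hold, so v2 = True.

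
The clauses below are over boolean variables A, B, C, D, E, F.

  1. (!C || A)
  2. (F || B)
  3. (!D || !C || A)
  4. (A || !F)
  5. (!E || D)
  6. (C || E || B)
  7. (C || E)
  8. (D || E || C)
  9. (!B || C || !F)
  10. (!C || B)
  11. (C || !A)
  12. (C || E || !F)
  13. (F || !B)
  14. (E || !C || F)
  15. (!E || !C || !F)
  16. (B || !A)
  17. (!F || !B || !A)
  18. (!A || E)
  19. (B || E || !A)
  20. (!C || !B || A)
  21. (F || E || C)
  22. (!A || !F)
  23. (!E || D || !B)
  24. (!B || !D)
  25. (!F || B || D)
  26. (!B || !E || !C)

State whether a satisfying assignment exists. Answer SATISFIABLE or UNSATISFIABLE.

C = True:
  propagation gives A=True, B=True, F=True; an empty clause results — contradiction.
C = False:
  propagation gives E=True, D=True, A=False, F=False; an empty clause results — contradiction.
Every branch closes, so no satisfying assignment exists.

UNSATISFIABLE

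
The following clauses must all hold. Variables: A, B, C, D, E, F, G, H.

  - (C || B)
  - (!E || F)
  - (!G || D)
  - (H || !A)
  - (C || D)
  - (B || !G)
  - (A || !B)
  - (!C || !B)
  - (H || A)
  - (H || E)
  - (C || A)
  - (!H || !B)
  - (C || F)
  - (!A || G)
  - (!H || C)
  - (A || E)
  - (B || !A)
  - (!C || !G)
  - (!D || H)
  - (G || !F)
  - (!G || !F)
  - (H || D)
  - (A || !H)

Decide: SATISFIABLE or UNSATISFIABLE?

UNSATISFIABLE

A = True:
  propagation gives H=True, B=False; an empty clause results — contradiction.
A = False:
  propagation gives B=False, C=True, G=False, H=True; an empty clause results — contradiction.
Every branch closes, so no satisfying assignment exists.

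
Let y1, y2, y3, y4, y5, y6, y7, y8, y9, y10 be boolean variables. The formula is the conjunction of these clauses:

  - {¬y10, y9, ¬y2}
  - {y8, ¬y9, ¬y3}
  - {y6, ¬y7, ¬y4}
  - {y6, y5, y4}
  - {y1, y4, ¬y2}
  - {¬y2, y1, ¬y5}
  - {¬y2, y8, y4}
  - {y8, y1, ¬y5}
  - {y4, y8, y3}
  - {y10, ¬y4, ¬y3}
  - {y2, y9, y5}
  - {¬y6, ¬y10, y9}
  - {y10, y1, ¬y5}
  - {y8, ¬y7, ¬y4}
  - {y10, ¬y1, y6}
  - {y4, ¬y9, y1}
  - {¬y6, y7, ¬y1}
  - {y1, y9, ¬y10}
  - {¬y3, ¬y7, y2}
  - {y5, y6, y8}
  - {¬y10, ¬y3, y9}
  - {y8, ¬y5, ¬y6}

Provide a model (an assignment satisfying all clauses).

y8 occurs only positively in the remaining clauses — set y8 = True.
Set y1 = False and propagate.
For the remaining variables, y2 = True, y3 = False, y4 = True, y5 = False, y6 = True, y7 = False, y9 = True, y10 = False works.

y1 = 0, y2 = 1, y3 = 0, y4 = 1, y5 = 0, y6 = 1, y7 = 0, y8 = 1, y9 = 1, y10 = 0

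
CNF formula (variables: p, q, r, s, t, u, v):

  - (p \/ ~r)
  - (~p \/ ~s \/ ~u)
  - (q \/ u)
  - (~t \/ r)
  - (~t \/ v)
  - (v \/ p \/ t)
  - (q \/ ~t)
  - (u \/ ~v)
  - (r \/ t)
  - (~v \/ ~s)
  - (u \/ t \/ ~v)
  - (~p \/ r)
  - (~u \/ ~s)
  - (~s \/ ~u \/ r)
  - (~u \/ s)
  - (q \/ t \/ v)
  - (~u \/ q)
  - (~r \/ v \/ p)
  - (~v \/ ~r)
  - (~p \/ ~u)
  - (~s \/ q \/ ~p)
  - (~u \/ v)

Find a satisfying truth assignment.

p=1, q=1, r=1, s=1, t=0, u=0, v=0

q occurs only positively in the remaining clauses — set q = True.
Try p = True.
  then r is forced to True.
  then v is forced to False.
  then t is forced to False.
  then u is forced to False.
s is now unconstrained; take s = True.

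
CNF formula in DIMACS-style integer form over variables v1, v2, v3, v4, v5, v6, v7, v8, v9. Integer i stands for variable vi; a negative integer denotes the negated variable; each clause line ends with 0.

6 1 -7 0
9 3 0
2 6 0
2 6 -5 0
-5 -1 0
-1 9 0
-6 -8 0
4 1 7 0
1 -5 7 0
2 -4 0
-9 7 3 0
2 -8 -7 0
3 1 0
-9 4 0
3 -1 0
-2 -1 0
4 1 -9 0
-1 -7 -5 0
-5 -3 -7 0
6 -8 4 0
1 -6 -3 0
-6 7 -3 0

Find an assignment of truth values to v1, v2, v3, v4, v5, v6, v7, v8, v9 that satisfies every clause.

v1=False, v2=True, v3=True, v4=True, v5=False, v6=False, v7=False, v8=True, v9=True

Pure literal: v5 appears only negated; assign v5 = False.
Set v1 = False and propagate.
  then v3 is forced to True.
  then v6 is forced to False.
  then v7 is forced to False.
  then v2 is forced to True.
  then v4 is forced to True.
v8, v9 are now unconstrained; take v8 = True, v9 = True.
Check each clause:
  1. {v1, v6, ¬v7} — ¬v7 is true.
  2. {v9, v3} — v9 is true.
  3. {v6, v2} — v2 is true.
  4. {v2, v6, ¬v5} — v2 is true.
  5. {¬v5, ¬v1} — ¬v5 is true.
  6. {v9, ¬v1} — v9 is true.
  7. {¬v8, ¬v6} — ¬v6 is true.
  8. {v4, v7, v1} — v4 is true.
  9. {v1, ¬v5, v7} — ¬v5 is true.
  10. {v2, ¬v4} — v2 is true.
  11. {¬v9, v3, v7} — v3 is true.
  12. {¬v7, ¬v8, v2} — ¬v7 is true.
  13. {v3, v1} — v3 is true.
  14. {v4, ¬v9} — v4 is true.
  15. {¬v1, v3} — v3 is true.
  16. {¬v2, ¬v1} — ¬v1 is true.
  17. {v4, ¬v9, v1} — v4 is true.
  18. {¬v1, ¬v7, ¬v5} — ¬v7 is true.
  19. {¬v7, ¬v5, ¬v3} — ¬v7 is true.
  20. {v4, v6, ¬v8} — v4 is true.
  21. {v1, ¬v6, ¬v3} — ¬v6 is true.
  22. {¬v6, v7, ¬v3} — ¬v6 is true.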